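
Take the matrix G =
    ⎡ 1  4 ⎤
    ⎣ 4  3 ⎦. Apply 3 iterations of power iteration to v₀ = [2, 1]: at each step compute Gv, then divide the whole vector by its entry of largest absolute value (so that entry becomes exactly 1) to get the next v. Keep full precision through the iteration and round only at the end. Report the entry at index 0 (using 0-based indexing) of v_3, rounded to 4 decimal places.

Gv0 = (6.00000, 11.00000); divide by 11.00000 → v1 = (0.54545, 1.00000)
Gv1 = (4.54545, 5.18182); divide by 5.18182 → v2 = (0.87719, 1.00000)
Gv2 = (4.87719, 6.50877); divide by 6.50877 → v3 = (0.74933, 1.00000)
Requested entry of v3: 278/371 = 0.7493

0.7493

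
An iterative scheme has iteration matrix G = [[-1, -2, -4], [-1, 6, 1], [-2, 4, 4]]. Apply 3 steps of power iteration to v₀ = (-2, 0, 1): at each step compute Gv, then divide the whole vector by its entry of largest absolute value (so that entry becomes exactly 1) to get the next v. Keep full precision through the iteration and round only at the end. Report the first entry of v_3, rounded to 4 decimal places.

Gv0 = (-2.00000, 3.00000, 8.00000); divide by 8.00000 → v1 = (-0.25000, 0.37500, 1.00000)
Gv1 = (-4.50000, 3.50000, 6.00000); divide by 6.00000 → v2 = (-0.75000, 0.58333, 1.00000)
Gv2 = (-4.41667, 5.25000, 7.83333); divide by 7.83333 → v3 = (-0.56383, 0.67021, 1.00000)
Requested entry of v3: -212/376 = -0.5638

-0.5638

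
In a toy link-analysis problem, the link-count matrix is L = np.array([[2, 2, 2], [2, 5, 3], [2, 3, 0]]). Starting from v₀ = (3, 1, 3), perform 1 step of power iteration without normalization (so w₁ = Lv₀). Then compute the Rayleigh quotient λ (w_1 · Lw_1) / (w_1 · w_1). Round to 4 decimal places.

λ ≈ 7.5273

w1 = Lv₀ = (2·3 + 2·1 + 2·3; 2·3 + 5·1 + 3·3; 2·3 + 3·1 + 0·3) = (14, 20, 9)
Lw1 = (86, 155, 88)
w1·Lw1 = 14·86 + 20·155 + 9·88 = 5096; w1·w1 = 14·14 + 20·20 + 9·9 = 677
λ ≈ 5096/677 = 7.5273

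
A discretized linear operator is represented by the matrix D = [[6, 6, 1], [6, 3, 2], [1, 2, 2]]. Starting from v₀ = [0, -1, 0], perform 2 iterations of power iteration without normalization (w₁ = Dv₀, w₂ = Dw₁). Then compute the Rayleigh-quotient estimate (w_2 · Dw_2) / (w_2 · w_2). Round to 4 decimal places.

11.1146

w1 = Dv₀ = (6·0 + 6·(-1) + 1·0; 6·0 + 3·(-1) + 2·0; 1·0 + 2·(-1) + 2·0) = (-6, -3, -2)
w2 = Dw1 = (6·(-6) + 6·(-3) + 1·(-2); 6·(-6) + 3·(-3) + 2·(-2); 1·(-6) + 2·(-3) + 2·(-2)) = (-56, -49, -16)
Dw2 = (-646, -515, -186)
w2·Dw2 = (-56)·(-646) + (-49)·(-515) + (-16)·(-186) = 64387; w2·w2 = (-56)·(-56) + (-49)·(-49) + (-16)·(-16) = 5793
λ ≈ 64387/5793 = 11.1146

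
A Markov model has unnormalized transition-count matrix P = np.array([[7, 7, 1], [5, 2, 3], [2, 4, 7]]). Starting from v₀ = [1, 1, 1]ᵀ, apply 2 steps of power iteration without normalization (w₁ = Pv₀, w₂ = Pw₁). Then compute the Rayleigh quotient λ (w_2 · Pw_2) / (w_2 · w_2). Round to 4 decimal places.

λ ≈ 12.7352

w1 = Pv₀ = (7·1 + 7·1 + 1·1; 5·1 + 2·1 + 3·1; 2·1 + 4·1 + 7·1) = (15, 10, 13)
w2 = Pw1 = (7·15 + 7·10 + 1·13; 5·15 + 2·10 + 3·13; 2·15 + 4·10 + 7·13) = (188, 134, 161)
Pw2 = (2415, 1691, 2039)
w2·Pw2 = 188·2415 + 134·1691 + 161·2039 = 1008893; w2·w2 = 188·188 + 134·134 + 161·161 = 79221
λ ≈ 1008893/79221 = 12.7352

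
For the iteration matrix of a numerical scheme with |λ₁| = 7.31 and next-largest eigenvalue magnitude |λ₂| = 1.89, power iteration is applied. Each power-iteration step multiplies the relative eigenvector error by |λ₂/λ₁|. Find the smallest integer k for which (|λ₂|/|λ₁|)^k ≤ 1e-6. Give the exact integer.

11

|λ₂/λ₁| = 1.89/7.31 = 0.25855
Need k ≥ ln(1e-6) / ln(0.25855) = -13.8155 / -1.3527 ≈ 10.214
Smallest integer k satisfying the bound: 11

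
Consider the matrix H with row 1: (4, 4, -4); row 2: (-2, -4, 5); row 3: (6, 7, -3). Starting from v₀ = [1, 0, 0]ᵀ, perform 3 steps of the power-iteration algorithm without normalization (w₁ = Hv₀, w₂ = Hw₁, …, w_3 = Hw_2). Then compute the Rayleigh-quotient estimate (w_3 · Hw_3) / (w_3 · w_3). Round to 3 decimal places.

λ ≈ -6.993

w1 = Hv₀ = (4, -2, 6)
w2 = Hw1 = (-16, 30, -8)
w3 = Hw2 = (88, -128, 138)
Hw3 = (-712, 1026, -782)
w3·Hw3 = 88·(-712) + (-128)·1026 + 138·(-782) = -301900; w3·w3 = 88·88 + (-128)·(-128) + 138·138 = 43172
λ ≈ -301900/43172 = -6.993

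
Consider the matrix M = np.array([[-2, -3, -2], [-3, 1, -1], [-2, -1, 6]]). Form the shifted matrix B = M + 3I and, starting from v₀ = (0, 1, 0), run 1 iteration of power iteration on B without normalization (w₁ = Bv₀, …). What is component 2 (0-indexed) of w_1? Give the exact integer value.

-1

B = M + 3I has rows (1, -3, -2); (-3, 4, -1); (-2, -1, 9)
w1 = Bv₀ = (-3, 4, -1)
Requested component of w1: -1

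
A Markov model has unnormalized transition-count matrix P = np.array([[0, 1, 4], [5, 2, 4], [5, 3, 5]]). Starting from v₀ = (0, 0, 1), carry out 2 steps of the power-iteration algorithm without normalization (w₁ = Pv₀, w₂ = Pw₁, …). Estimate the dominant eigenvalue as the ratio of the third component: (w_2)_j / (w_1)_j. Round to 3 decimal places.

λ ≈ 11.400

w1 = Pv₀ = (0·0 + 1·0 + 4·1; 5·0 + 2·0 + 4·1; 5·0 + 3·0 + 5·1) = (4, 4, 5)
w2 = Pw1 = (0·4 + 1·4 + 4·5; 5·4 + 2·4 + 4·5; 5·4 + 3·4 + 5·5) = (24, 48, 57)
Ratio at component: 57 / 5 = 11.400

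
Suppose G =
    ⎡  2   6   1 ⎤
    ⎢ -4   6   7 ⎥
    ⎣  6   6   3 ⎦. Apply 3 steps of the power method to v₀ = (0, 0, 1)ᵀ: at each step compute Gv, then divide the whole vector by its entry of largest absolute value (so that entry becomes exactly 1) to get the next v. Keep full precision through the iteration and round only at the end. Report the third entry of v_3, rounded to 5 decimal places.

Gv0 = (1.000000, 7.000000, 3.000000); divide by 7.000000 → v1 = (0.142857, 1.000000, 0.428571)
Gv1 = (6.714286, 8.428571, 8.142857); divide by 8.428571 → v2 = (0.796610, 1.000000, 0.966102)
Gv2 = (8.559322, 9.576271, 13.677966); divide by 13.677966 → v3 = (0.625774, 0.700124, 1.000000)
Requested entry of v3: 807/807 = 1.00000

1.00000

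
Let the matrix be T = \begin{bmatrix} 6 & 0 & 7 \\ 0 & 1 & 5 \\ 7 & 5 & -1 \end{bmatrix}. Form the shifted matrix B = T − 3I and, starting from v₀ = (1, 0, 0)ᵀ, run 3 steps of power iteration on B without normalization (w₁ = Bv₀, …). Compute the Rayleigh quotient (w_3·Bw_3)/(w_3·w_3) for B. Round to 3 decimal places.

B = T − 3I has rows (3, 0, 7); (0, -2, 5); (7, 5, -4)
w1 = Bv₀ = (3·1 + 0·0 + 7·0; 0·1 + (-2)·0 + 5·0; 7·1 + 5·0 + (-4)·0) = (3, 0, 7)
w2 = Bw1 = (3·3 + 0·0 + 7·7; 0·3 + (-2)·0 + 5·7; 7·3 + 5·0 + (-4)·7) = (58, 35, -7)
w3 = Bw2 = (125, -105, 609)
Bw3 = (4638, 3255, -2086)
w3·Bw3 = -1032399; w3·w3 = 397531; μ ≈ -1032399/397531 = -2.597

μ ≈ -2.597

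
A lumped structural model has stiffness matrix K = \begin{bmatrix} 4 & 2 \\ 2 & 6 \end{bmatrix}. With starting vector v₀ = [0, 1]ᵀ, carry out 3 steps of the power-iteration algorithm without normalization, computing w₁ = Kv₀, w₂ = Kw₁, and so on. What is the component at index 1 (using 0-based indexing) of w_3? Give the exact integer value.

280

w1 = Kv₀ = (2, 6)
w2 = Kw1 = (20, 40)
w3 = Kw2 = (160, 280)
The requested component of w3 is 280.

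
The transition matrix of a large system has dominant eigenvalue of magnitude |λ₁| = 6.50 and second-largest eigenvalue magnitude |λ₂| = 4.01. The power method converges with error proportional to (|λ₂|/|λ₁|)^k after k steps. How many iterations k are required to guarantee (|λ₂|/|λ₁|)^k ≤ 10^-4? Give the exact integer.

|λ₂/λ₁| = 4.01/6.50 = 0.61692
Need k ≥ ln(10^-4) / ln(0.61692) = -9.2103 / -0.4830 ≈ 19.069
Smallest integer k satisfying the bound: 20

20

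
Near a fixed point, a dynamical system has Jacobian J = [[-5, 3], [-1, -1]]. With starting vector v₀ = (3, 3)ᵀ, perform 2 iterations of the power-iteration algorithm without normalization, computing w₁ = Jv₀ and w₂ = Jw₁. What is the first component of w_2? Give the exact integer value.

w1 = Jv₀ = ((-5)·3 + 3·3; (-1)·3 + (-1)·3) = (-6, -6)
w2 = Jw1 = ((-5)·(-6) + 3·(-6); (-1)·(-6) + (-1)·(-6)) = (12, 12)
The requested component of w2 is 12.

12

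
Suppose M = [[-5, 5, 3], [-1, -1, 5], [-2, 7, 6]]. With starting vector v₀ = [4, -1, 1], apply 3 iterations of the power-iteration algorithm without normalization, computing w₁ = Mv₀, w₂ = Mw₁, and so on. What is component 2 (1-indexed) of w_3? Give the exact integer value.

-48

w1 = Mv₀ = ((-5)·4 + 5·(-1) + 3·1; (-1)·4 + (-1)·(-1) + 5·1; (-2)·4 + 7·(-1) + 6·1) = (-22, 2, -9)
w2 = Mw1 = ((-5)·(-22) + 5·2 + 3·(-9); (-1)·(-22) + (-1)·2 + 5·(-9); (-2)·(-22) + 7·2 + 6·(-9)) = (93, -25, 4)
w3 = Mw2 = (-578, -48, -337)
The requested component of w3 is -48.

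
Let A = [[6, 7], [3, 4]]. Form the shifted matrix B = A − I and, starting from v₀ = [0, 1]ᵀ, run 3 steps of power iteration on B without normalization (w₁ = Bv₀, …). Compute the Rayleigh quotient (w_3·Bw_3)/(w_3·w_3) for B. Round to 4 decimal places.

B = A − I has rows (5, 7); (3, 3)
w1 = Bv₀ = (7, 3)
w2 = Bw1 = (56, 30)
w3 = Bw2 = (490, 258)
Bw3 = (4256, 2244)
w3·Bw3 = 2664392; w3·w3 = 306664; μ ≈ 2664392/306664 = 8.6883

8.6883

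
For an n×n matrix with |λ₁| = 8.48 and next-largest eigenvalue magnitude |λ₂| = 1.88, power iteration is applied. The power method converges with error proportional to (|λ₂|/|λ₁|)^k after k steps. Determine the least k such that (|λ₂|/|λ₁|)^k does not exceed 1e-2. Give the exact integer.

4

|λ₂/λ₁| = 1.88/8.48 = 0.22170
Need k ≥ ln(1e-2) / ln(0.22170) = -4.6052 / -1.5064 ≈ 3.057
Smallest integer k satisfying the bound: 4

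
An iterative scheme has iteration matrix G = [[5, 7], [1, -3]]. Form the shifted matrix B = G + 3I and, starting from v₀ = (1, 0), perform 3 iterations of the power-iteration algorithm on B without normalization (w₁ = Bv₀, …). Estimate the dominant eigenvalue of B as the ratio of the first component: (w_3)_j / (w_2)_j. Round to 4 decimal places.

B = G + 3I has rows (8, 7); (1, 0)
w1 = Bv₀ = (8·1 + 7·0; 1·1 + 0·0) = (8, 1)
w2 = Bw1 = (8·8 + 7·1; 1·8 + 0·1) = (71, 8)
w3 = Bw2 = (624, 71)
Ratio: 624/71 = 8.7887

8.7887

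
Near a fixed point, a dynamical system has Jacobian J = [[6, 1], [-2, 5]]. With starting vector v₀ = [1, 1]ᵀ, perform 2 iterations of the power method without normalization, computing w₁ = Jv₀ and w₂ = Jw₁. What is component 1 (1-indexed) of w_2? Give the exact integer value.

w1 = Jv₀ = (6·1 + 1·1; (-2)·1 + 5·1) = (7, 3)
w2 = Jw1 = (6·7 + 1·3; (-2)·7 + 5·3) = (45, 1)
The requested component of w2 is 45.

45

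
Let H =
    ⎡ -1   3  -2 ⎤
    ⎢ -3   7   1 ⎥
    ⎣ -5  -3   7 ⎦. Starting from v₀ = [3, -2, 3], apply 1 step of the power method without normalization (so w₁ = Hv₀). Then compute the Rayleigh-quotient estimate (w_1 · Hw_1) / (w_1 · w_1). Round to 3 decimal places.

w1 = Hv₀ = ((-1)·3 + 3·(-2) + (-2)·3; (-3)·3 + 7·(-2) + 1·3; (-5)·3 + (-3)·(-2) + 7·3) = (-15, -20, 12)
Hw1 = (-69, -83, 219)
w1·Hw1 = (-15)·(-69) + (-20)·(-83) + 12·219 = 5323; w1·w1 = (-15)·(-15) + (-20)·(-20) + 12·12 = 769
λ ≈ 5323/769 = 6.922

6.922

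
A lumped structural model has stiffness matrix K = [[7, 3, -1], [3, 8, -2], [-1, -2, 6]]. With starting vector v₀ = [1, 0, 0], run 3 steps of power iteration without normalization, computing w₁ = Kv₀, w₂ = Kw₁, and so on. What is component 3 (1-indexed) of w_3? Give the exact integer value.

w1 = Kv₀ = (7·1 + 3·0 + (-1)·0; 3·1 + 8·0 + (-2)·0; (-1)·1 + (-2)·0 + 6·0) = (7, 3, -1)
w2 = Kw1 = (7·7 + 3·3 + (-1)·(-1); 3·7 + 8·3 + (-2)·(-1); (-1)·7 + (-2)·3 + 6·(-1)) = (59, 47, -19)
w3 = Kw2 = (573, 591, -267)
The requested component of w3 is -267.

-267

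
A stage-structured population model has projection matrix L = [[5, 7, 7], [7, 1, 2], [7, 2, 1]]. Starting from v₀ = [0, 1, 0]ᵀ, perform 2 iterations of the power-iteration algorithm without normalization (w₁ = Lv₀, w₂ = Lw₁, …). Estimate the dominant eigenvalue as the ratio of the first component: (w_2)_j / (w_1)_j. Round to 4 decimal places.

8.0000

w1 = Lv₀ = (5·0 + 7·1 + 7·0; 7·0 + 1·1 + 2·0; 7·0 + 2·1 + 1·0) = (7, 1, 2)
w2 = Lw1 = (5·7 + 7·1 + 7·2; 7·7 + 1·1 + 2·2; 7·7 + 2·1 + 1·2) = (56, 54, 53)
Ratio at component: 56 / 7 = 8.0000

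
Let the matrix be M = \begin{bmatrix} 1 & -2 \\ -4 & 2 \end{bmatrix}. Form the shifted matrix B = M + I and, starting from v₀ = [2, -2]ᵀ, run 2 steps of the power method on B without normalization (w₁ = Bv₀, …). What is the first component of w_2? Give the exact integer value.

44

B = M + I has rows (2, -2); (-4, 3)
w1 = Bv₀ = (8, -14)
w2 = Bw1 = (44, -74)
Requested component of w2: 44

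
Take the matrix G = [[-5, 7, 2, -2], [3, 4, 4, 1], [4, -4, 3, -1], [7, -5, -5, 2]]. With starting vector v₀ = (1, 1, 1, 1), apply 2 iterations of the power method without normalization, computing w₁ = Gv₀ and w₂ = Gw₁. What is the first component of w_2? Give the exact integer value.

w1 = Gv₀ = (2, 12, 2, -1)
w2 = Gw1 = (80, 61, -33, -58)
The requested component of w2 is 80.

80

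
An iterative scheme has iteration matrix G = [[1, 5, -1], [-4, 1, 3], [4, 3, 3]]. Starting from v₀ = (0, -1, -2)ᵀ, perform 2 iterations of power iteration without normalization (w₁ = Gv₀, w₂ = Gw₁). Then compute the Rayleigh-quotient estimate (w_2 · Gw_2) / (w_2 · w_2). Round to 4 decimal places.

w1 = Gv₀ = (1·0 + 5·(-1) + (-1)·(-2); (-4)·0 + 1·(-1) + 3·(-2); 4·0 + 3·(-1) + 3·(-2)) = (-3, -7, -9)
w2 = Gw1 = (1·(-3) + 5·(-7) + (-1)·(-9); (-4)·(-3) + 1·(-7) + 3·(-9); 4·(-3) + 3·(-7) + 3·(-9)) = (-29, -22, -60)
Gw2 = (-79, -86, -362)
w2·Gw2 = (-29)·(-79) + (-22)·(-86) + (-60)·(-362) = 25903; w2·w2 = (-29)·(-29) + (-22)·(-22) + (-60)·(-60) = 4925
λ ≈ 25903/4925 = 5.2595

5.2595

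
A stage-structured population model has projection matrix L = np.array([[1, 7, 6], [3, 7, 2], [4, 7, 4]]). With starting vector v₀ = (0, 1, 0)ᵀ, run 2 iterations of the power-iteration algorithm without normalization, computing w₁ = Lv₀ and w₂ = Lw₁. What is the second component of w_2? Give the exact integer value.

w1 = Lv₀ = (1·0 + 7·1 + 6·0; 3·0 + 7·1 + 2·0; 4·0 + 7·1 + 4·0) = (7, 7, 7)
w2 = Lw1 = (1·7 + 7·7 + 6·7; 3·7 + 7·7 + 2·7; 4·7 + 7·7 + 4·7) = (98, 84, 105)
The requested component of w2 is 84.

84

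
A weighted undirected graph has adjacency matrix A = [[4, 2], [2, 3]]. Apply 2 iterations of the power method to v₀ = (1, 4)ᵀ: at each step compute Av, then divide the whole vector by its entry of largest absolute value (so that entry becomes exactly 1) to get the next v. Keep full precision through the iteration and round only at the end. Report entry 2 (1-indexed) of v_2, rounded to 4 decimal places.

Av0 = (12.00000, 14.00000); divide by 14.00000 → v1 = (0.85714, 1.00000)
Av1 = (5.42857, 4.71429); divide by 5.42857 → v2 = (1.00000, 0.86842)
Requested entry of v2: 66/76 = 0.8684

0.8684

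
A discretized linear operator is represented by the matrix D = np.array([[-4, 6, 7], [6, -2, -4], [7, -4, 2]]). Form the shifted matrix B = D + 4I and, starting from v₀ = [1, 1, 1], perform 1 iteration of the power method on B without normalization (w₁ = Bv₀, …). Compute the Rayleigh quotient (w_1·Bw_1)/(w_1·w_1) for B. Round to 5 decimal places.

μ ≈ 9.36842

B = D + 4I has rows (0, 6, 7); (6, 2, -4); (7, -4, 6)
w1 = Bv₀ = (13, 4, 9)
Bw1 = (87, 50, 129)
w1·Bw1 = 2492; w1·w1 = 266; μ ≈ 2492/266 = 9.36842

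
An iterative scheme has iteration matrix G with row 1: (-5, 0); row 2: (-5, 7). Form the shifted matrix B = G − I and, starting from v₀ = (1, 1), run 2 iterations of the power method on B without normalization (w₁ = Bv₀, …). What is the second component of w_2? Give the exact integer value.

B = G − I has rows (-6, 0); (-5, 6)
w1 = Bv₀ = ((-6)·1 + 0·1; (-5)·1 + 6·1) = (-6, 1)
w2 = Bw1 = ((-6)·(-6) + 0·1; (-5)·(-6) + 6·1) = (36, 36)
Requested component of w2: 36

36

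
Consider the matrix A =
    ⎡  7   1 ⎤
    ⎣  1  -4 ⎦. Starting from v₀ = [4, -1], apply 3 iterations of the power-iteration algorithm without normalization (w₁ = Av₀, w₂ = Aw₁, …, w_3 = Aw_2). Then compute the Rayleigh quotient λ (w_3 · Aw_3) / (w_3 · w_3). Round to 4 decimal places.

λ ≈ 7.0405

w1 = Av₀ = (7·4 + 1·(-1); 1·4 + (-4)·(-1)) = (27, 8)
w2 = Aw1 = (7·27 + 1·8; 1·27 + (-4)·8) = (197, -5)
w3 = Aw2 = (1374, 217)
Aw3 = (9835, 506)
w3·Aw3 = 1374·9835 + 217·506 = 13623092; w3·w3 = 1374·1374 + 217·217 = 1934965
λ ≈ 13623092/1934965 = 7.0405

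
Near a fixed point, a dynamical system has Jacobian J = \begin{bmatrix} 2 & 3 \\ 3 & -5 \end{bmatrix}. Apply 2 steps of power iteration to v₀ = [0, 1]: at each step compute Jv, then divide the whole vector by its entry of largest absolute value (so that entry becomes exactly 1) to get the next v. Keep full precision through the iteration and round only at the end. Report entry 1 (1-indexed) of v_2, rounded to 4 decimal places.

Jv0 = (3.00000, -5.00000); divide by -5.00000 → v1 = (-0.60000, 1.00000)
Jv1 = (1.80000, -6.80000); divide by -6.80000 → v2 = (-0.26471, 1.00000)
Requested entry of v2: -9/34 = -0.2647

-0.2647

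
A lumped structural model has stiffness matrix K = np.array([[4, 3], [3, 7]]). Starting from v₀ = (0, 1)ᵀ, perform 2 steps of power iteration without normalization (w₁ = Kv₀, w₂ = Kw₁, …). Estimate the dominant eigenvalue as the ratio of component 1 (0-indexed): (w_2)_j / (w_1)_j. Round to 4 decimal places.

λ ≈ 8.2857

w1 = Kv₀ = (4·0 + 3·1; 3·0 + 7·1) = (3, 7)
w2 = Kw1 = (4·3 + 3·7; 3·3 + 7·7) = (33, 58)
Ratio at component: 58 / 7 = 8.2857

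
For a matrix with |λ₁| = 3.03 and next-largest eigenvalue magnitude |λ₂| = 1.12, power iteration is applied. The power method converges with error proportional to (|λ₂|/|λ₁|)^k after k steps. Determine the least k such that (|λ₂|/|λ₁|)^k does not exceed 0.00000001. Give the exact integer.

|λ₂/λ₁| = 1.12/3.03 = 0.36964
Need k ≥ ln(0.00000001) / ln(0.36964) = -18.4207 / -0.9952 ≈ 18.509
Smallest integer k satisfying the bound: 19

19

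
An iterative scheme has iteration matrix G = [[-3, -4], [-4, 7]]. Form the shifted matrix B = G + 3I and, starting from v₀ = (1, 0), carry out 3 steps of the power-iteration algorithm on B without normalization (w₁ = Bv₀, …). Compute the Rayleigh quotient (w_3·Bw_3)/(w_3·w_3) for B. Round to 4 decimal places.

B = G + 3I has rows (0, -4); (-4, 10)
w1 = Bv₀ = (0·1 + (-4)·0; (-4)·1 + 10·0) = (0, -4)
w2 = Bw1 = (0·0 + (-4)·(-4); (-4)·0 + 10·(-4)) = (16, -40)
w3 = Bw2 = (160, -464)
Bw3 = (1856, -5280)
w3·Bw3 = 2746880; w3·w3 = 240896; μ ≈ 2746880/240896 = 11.4028

11.4028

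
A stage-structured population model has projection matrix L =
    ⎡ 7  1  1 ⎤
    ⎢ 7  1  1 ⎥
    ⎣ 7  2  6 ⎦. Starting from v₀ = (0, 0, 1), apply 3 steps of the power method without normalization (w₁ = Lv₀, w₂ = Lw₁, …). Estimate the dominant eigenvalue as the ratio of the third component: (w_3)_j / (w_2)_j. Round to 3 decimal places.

8.800

w1 = Lv₀ = (1, 1, 6)
w2 = Lw1 = (14, 14, 45)
w3 = Lw2 = (157, 157, 396)
Ratio at component: 396 / 45 = 8.800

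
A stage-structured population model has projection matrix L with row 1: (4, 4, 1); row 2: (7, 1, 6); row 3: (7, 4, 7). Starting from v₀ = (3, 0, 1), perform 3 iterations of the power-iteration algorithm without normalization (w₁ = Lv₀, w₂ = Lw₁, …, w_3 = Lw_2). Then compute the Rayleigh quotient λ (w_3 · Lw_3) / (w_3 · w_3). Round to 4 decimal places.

λ ≈ 13.0628

w1 = Lv₀ = (4·3 + 4·0 + 1·1; 7·3 + 1·0 + 6·1; 7·3 + 4·0 + 7·1) = (13, 27, 28)
w2 = Lw1 = (4·13 + 4·27 + 1·28; 7·13 + 1·27 + 6·28; 7·13 + 4·27 + 7·28) = (188, 286, 395)
w3 = Lw2 = (2291, 3972, 5225)
Lw3 = (30277, 51359, 68500)
w3·Lw3 = 2291·30277 + 3972·51359 + 5225·68500 = 631275055; w3·w3 = 2291·2291 + 3972·3972 + 5225·5225 = 48326090
λ ≈ 631275055/48326090 = 13.0628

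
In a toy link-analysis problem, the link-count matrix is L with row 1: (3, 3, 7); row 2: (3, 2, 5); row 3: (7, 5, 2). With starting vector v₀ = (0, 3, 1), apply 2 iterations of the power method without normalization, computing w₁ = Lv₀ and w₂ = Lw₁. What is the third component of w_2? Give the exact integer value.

201

w1 = Lv₀ = (16, 11, 17)
w2 = Lw1 = (200, 155, 201)
The requested component of w2 is 201.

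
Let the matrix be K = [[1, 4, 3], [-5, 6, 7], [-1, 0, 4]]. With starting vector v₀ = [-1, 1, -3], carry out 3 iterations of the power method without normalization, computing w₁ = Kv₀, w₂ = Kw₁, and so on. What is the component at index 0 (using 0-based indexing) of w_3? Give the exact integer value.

-621

w1 = Kv₀ = (-6, -10, -11)
w2 = Kw1 = (-79, -107, -38)
w3 = Kw2 = (-621, -513, -73)
The requested component of w3 is -621.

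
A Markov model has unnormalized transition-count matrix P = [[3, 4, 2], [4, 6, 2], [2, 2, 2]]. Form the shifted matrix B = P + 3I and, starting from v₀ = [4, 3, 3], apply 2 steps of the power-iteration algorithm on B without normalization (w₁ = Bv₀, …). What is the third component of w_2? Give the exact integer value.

327

B = P + 3I has rows (6, 4, 2); (4, 9, 2); (2, 2, 5)
w1 = Bv₀ = (6·4 + 4·3 + 2·3; 4·4 + 9·3 + 2·3; 2·4 + 2·3 + 5·3) = (42, 49, 29)
w2 = Bw1 = (6·42 + 4·49 + 2·29; 4·42 + 9·49 + 2·29; 2·42 + 2·49 + 5·29) = (506, 667, 327)
Requested component of w2: 327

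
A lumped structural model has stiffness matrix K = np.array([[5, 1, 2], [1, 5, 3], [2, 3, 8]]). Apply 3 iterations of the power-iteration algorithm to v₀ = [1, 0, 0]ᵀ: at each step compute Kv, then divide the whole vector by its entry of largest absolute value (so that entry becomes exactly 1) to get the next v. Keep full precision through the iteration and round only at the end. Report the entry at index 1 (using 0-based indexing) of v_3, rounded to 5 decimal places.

Kv0 = (5.000000, 1.000000, 2.000000); divide by 5.000000 → v1 = (1.000000, 0.200000, 0.400000)
Kv1 = (6.000000, 3.200000, 5.800000); divide by 6.000000 → v2 = (1.000000, 0.533333, 0.966667)
Kv2 = (7.466667, 6.566667, 11.333333); divide by 11.333333 → v3 = (0.658824, 0.579412, 1.000000)
Requested entry of v3: 197/340 = 0.57941

0.57941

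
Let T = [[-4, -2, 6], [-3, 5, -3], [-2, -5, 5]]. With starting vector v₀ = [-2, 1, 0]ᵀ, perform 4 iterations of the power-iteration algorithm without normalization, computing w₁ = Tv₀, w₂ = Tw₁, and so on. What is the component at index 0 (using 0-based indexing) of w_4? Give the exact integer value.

-2664

w1 = Tv₀ = ((-4)·(-2) + (-2)·1 + 6·0; (-3)·(-2) + 5·1 + (-3)·0; (-2)·(-2) + (-5)·1 + 5·0) = (6, 11, -1)
w2 = Tw1 = ((-4)·6 + (-2)·11 + 6·(-1); (-3)·6 + 5·11 + (-3)·(-1); (-2)·6 + (-5)·11 + 5·(-1)) = (-52, 40, -72)
w3 = Tw2 = (-304, 572, -456)
w4 = Tw3 = (-2664, 5140, -4532)
The requested component of w4 is -2664.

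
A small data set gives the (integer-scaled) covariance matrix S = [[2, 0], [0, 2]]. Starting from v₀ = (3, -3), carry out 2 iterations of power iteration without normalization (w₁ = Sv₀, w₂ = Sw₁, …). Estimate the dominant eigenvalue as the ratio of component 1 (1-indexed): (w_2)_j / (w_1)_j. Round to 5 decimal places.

w1 = Sv₀ = (2·3 + 0·(-3); 0·3 + 2·(-3)) = (6, -6)
w2 = Sw1 = (2·6 + 0·(-6); 0·6 + 2·(-6)) = (12, -12)
Ratio at component: 12 / 6 = 2.00000

2.00000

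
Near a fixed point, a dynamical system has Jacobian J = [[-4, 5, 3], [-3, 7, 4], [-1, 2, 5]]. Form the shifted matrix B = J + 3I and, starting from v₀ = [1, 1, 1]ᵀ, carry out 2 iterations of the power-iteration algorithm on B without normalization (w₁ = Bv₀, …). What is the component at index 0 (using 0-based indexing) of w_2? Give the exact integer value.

75

B = J + 3I has rows (-1, 5, 3); (-3, 10, 4); (-1, 2, 8)
w1 = Bv₀ = (7, 11, 9)
w2 = Bw1 = (75, 125, 87)
Requested component of w2: 75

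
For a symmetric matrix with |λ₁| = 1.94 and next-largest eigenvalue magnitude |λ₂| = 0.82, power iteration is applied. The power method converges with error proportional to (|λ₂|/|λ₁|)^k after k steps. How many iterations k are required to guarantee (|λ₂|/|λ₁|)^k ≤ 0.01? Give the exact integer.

6

|λ₂/λ₁| = 0.82/1.94 = 0.42268
Need k ≥ ln(0.01) / ln(0.42268) = -4.6052 / -0.8611 ≈ 5.348
Smallest integer k satisfying the bound: 6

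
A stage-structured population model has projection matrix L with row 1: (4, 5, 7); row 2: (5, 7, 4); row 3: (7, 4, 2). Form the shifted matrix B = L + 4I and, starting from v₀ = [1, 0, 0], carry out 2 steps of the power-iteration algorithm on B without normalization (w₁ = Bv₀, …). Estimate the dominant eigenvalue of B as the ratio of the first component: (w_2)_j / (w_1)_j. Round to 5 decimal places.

B = L + 4I has rows (8, 5, 7); (5, 11, 4); (7, 4, 6)
w1 = Bv₀ = (8·1 + 5·0 + 7·0; 5·1 + 11·0 + 4·0; 7·1 + 4·0 + 6·0) = (8, 5, 7)
w2 = Bw1 = (8·8 + 5·5 + 7·7; 5·8 + 11·5 + 4·7; 7·8 + 4·5 + 6·7) = (138, 123, 118)
Ratio: 138/8 = 17.25000

μ ≈ 17.25000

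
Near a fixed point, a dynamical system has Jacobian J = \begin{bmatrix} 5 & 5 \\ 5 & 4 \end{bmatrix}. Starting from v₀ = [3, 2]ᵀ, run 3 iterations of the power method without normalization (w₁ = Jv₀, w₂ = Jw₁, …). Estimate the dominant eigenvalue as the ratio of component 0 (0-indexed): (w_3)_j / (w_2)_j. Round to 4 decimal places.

w1 = Jv₀ = (25, 23)
w2 = Jw1 = (240, 217)
w3 = Jw2 = (2285, 2068)
Ratio at component: 2285 / 240 = 9.5208

9.5208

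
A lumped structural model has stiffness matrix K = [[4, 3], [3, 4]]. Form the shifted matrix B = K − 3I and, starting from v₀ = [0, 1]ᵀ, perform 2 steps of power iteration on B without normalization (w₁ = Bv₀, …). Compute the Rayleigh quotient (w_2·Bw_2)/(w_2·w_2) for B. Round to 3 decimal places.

3.647

B = K − 3I has rows (1, 3); (3, 1)
w1 = Bv₀ = (3, 1)
w2 = Bw1 = (6, 10)
Bw2 = (36, 28)
w2·Bw2 = 496; w2·w2 = 136; μ ≈ 496/136 = 3.647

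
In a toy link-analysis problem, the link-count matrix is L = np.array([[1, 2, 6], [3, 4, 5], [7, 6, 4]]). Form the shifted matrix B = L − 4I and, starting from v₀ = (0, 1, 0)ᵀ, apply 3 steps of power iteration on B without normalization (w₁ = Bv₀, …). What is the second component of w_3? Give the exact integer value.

B = L − 4I has rows (-3, 2, 6); (3, 0, 5); (7, 6, 0)
w1 = Bv₀ = (2, 0, 6)
w2 = Bw1 = (30, 36, 14)
w3 = Bw2 = (66, 160, 426)
Requested component of w3: 160

160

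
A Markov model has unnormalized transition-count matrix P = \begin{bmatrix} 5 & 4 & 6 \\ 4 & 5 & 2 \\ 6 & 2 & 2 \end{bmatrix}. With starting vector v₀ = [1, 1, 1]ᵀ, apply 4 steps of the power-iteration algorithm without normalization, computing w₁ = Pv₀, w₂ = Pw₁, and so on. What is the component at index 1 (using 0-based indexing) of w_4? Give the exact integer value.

w1 = Pv₀ = (5·1 + 4·1 + 6·1; 4·1 + 5·1 + 2·1; 6·1 + 2·1 + 2·1) = (15, 11, 10)
w2 = Pw1 = (5·15 + 4·11 + 6·10; 4·15 + 5·11 + 2·10; 6·15 + 2·11 + 2·10) = (179, 135, 132)
w3 = Pw2 = (2227, 1655, 1608)
w4 = Pw3 = (27403, 20399, 19888)
The requested component of w4 is 20399.

20399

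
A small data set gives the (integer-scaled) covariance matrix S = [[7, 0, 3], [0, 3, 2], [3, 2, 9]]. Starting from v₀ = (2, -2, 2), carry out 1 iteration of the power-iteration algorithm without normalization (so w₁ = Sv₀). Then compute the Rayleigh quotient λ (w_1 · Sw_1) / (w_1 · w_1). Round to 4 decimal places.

λ ≈ 10.7612

w1 = Sv₀ = (7·2 + 0·(-2) + 3·2; 0·2 + 3·(-2) + 2·2; 3·2 + 2·(-2) + 9·2) = (20, -2, 20)
Sw1 = (200, 34, 236)
w1·Sw1 = 20·200 + (-2)·34 + 20·236 = 8652; w1·w1 = 20·20 + (-2)·(-2) + 20·20 = 804
λ ≈ 8652/804 = 10.7612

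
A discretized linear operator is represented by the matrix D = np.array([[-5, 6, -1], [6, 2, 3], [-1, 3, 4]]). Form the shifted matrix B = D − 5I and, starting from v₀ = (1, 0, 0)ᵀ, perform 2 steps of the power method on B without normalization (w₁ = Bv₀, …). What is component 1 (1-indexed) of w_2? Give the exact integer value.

137

B = D − 5I has rows (-10, 6, -1); (6, -3, 3); (-1, 3, -1)
w1 = Bv₀ = ((-10)·1 + 6·0 + (-1)·0; 6·1 + (-3)·0 + 3·0; (-1)·1 + 3·0 + (-1)·0) = (-10, 6, -1)
w2 = Bw1 = ((-10)·(-10) + 6·6 + (-1)·(-1); 6·(-10) + (-3)·6 + 3·(-1); (-1)·(-10) + 3·6 + (-1)·(-1)) = (137, -81, 29)
Requested component of w2: 137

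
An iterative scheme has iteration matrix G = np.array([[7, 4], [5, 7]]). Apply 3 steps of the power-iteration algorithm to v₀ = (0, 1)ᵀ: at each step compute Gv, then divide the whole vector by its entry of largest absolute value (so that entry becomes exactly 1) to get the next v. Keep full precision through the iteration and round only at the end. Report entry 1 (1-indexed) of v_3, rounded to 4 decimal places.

0.8755

Gv0 = (4.00000, 7.00000); divide by 7.00000 → v1 = (0.57143, 1.00000)
Gv1 = (8.00000, 9.85714); divide by 9.85714 → v2 = (0.81159, 1.00000)
Gv2 = (9.68116, 11.05797); divide by 11.05797 → v3 = (0.87549, 1.00000)
Requested entry of v3: 668/763 = 0.8755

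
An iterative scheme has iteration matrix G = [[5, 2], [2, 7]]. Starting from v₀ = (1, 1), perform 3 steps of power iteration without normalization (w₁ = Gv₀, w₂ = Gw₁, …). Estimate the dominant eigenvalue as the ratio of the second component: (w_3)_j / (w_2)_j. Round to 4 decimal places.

w1 = Gv₀ = (7, 9)
w2 = Gw1 = (53, 77)
w3 = Gw2 = (419, 645)
Ratio at component: 645 / 77 = 8.3766

λ ≈ 8.3766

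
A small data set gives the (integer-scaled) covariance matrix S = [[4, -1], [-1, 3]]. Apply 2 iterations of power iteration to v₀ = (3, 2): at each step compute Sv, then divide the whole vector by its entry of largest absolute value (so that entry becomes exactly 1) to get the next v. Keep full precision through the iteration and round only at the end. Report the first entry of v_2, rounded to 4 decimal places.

1.0000

Sv0 = (10.00000, 3.00000); divide by 10.00000 → v1 = (1.00000, 0.30000)
Sv1 = (3.70000, -0.10000); divide by 3.70000 → v2 = (1.00000, -0.02703)
Requested entry of v2: 37/37 = 1.0000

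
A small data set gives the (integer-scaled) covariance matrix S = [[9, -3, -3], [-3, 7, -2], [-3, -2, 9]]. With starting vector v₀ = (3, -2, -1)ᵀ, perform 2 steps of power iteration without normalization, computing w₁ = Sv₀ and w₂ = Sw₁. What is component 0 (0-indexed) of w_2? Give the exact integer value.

429

w1 = Sv₀ = (9·3 + (-3)·(-2) + (-3)·(-1); (-3)·3 + 7·(-2) + (-2)·(-1); (-3)·3 + (-2)·(-2) + 9·(-1)) = (36, -21, -14)
w2 = Sw1 = (9·36 + (-3)·(-21) + (-3)·(-14); (-3)·36 + 7·(-21) + (-2)·(-14); (-3)·36 + (-2)·(-21) + 9·(-14)) = (429, -227, -192)
The requested component of w2 is 429.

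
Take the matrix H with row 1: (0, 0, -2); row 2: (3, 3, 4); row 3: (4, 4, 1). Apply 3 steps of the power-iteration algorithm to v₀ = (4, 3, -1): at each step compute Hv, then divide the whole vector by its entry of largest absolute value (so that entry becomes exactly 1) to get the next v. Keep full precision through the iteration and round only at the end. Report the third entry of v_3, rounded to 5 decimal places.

Hv0 = (2.000000, 17.000000, 27.000000); divide by 27.000000 → v1 = (0.074074, 0.629630, 1.000000)
Hv1 = (-2.000000, 6.111111, 3.814815); divide by 6.111111 → v2 = (-0.327273, 1.000000, 0.624242)
Hv2 = (-1.248485, 4.515152, 3.315152); divide by 4.515152 → v3 = (-0.276510, 1.000000, 0.734228)
Requested entry of v3: 547/745 = 0.73423

0.73423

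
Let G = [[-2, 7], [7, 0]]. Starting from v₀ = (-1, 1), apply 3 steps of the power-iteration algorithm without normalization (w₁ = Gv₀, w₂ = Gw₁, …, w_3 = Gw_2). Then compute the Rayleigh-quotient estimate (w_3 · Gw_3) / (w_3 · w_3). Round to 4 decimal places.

w1 = Gv₀ = (9, -7)
w2 = Gw1 = (-67, 63)
w3 = Gw2 = (575, -469)
Gw3 = (-4433, 4025)
w3·Gw3 = 575·(-4433) + (-469)·4025 = -4436700; w3·w3 = 575·575 + (-469)·(-469) = 550586
λ ≈ -4436700/550586 = -8.0581

λ ≈ -8.0581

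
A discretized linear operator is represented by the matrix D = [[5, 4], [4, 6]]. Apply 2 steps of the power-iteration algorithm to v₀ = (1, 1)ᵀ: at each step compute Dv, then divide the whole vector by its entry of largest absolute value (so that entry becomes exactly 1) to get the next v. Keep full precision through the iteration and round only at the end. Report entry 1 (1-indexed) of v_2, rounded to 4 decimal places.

Dv0 = (9.00000, 10.00000); divide by 10.00000 → v1 = (0.90000, 1.00000)
Dv1 = (8.50000, 9.60000); divide by 9.60000 → v2 = (0.88542, 1.00000)
Requested entry of v2: 85/96 = 0.8854

0.8854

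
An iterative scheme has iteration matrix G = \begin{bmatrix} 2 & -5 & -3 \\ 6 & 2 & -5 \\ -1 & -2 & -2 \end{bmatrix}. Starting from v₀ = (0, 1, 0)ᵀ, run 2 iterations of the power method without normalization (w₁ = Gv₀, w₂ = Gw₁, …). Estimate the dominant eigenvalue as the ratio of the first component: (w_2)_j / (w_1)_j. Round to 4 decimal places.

w1 = Gv₀ = (-5, 2, -2)
w2 = Gw1 = (-14, -16, 5)
Ratio at component: -14 / -5 = 2.8000

λ ≈ 2.8000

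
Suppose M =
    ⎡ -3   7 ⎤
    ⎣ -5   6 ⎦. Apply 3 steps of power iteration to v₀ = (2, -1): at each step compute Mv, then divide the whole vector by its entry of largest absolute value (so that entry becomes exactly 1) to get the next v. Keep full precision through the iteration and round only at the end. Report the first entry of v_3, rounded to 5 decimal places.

0.01117

Mv0 = (-13.000000, -16.000000); divide by -16.000000 → v1 = (0.812500, 1.000000)
Mv1 = (4.562500, 1.937500); divide by 4.562500 → v2 = (1.000000, 0.424658)
Mv2 = (-0.027397, -2.452055); divide by -2.452055 → v3 = (0.011173, 1.000000)
Requested entry of v3: 2/179 = 0.01117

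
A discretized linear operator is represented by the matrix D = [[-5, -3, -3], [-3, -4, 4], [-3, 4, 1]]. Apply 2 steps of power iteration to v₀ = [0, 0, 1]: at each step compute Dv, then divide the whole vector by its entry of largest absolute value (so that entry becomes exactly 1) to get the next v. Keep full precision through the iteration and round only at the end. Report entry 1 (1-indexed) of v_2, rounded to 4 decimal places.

0.0000

Dv0 = (-3.00000, 4.00000, 1.00000); divide by 4.00000 → v1 = (-0.75000, 1.00000, 0.25000)
Dv1 = (0.00000, -0.75000, 6.50000); divide by 6.50000 → v2 = (0.00000, -0.11538, 1.00000)
Requested entry of v2: 0/26 = 0.0000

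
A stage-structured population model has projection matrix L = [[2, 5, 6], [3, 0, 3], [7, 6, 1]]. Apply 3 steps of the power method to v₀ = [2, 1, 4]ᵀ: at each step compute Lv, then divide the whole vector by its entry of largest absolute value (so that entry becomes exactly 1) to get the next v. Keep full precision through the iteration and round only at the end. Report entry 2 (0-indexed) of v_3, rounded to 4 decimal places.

Lv0 = (33.00000, 18.00000, 24.00000); divide by 33.00000 → v1 = (1.00000, 0.54545, 0.72727)
Lv1 = (9.09091, 5.18182, 11.00000); divide by 11.00000 → v2 = (0.82645, 0.47107, 1.00000)
Lv2 = (10.00826, 5.47934, 9.61157); divide by 10.00826 → v3 = (1.00000, 0.54748, 0.96036)
Requested entry of v3: 3489/3633 = 0.9604

0.9604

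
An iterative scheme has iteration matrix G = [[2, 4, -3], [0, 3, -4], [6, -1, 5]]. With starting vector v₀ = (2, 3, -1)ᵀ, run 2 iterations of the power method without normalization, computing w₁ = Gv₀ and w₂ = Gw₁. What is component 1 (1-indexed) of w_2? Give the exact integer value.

w1 = Gv₀ = (19, 13, 4)
w2 = Gw1 = (78, 23, 121)
The requested component of w2 is 78.

78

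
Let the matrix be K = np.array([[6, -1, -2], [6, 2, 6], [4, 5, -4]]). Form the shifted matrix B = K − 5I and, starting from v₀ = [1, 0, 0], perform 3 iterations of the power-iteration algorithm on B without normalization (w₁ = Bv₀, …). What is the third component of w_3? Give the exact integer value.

B = K − 5I has rows (1, -1, -2); (6, -3, 6); (4, 5, -9)
w1 = Bv₀ = (1·1 + (-1)·0 + (-2)·0; 6·1 + (-3)·0 + 6·0; 4·1 + 5·0 + (-9)·0) = (1, 6, 4)
w2 = Bw1 = (1·1 + (-1)·6 + (-2)·4; 6·1 + (-3)·6 + 6·4; 4·1 + 5·6 + (-9)·4) = (-13, 12, -2)
w3 = Bw2 = (-21, -126, 26)
Requested component of w3: 26

26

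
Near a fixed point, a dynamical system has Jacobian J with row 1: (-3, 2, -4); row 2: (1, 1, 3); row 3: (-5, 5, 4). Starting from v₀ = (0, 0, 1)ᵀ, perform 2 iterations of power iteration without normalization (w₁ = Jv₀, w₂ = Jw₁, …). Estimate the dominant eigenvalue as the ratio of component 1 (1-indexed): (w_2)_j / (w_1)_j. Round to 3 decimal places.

λ ≈ -0.500

w1 = Jv₀ = ((-3)·0 + 2·0 + (-4)·1; 1·0 + 1·0 + 3·1; (-5)·0 + 5·0 + 4·1) = (-4, 3, 4)
w2 = Jw1 = ((-3)·(-4) + 2·3 + (-4)·4; 1·(-4) + 1·3 + 3·4; (-5)·(-4) + 5·3 + 4·4) = (2, 11, 51)
Ratio at component: 2 / -4 = -0.500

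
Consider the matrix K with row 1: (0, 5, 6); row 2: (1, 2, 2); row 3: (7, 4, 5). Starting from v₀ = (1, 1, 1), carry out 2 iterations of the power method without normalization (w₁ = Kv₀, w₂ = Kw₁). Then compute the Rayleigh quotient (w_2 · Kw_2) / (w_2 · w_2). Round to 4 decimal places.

w1 = Kv₀ = (0·1 + 5·1 + 6·1; 1·1 + 2·1 + 2·1; 7·1 + 4·1 + 5·1) = (11, 5, 16)
w2 = Kw1 = (0·11 + 5·5 + 6·16; 1·11 + 2·5 + 2·16; 7·11 + 4·5 + 5·16) = (121, 53, 177)
Kw2 = (1327, 581, 1944)
w2·Kw2 = 121·1327 + 53·581 + 177·1944 = 535448; w2·w2 = 121·121 + 53·53 + 177·177 = 48779
λ ≈ 535448/48779 = 10.9770

10.9770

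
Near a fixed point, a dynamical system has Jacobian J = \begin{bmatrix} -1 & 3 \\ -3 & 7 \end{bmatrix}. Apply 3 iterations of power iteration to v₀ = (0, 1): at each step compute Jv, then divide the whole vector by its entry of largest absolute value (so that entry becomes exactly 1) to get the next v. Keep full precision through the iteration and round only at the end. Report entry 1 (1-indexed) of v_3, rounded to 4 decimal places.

Jv0 = (3.00000, 7.00000); divide by 7.00000 → v1 = (0.42857, 1.00000)
Jv1 = (2.57143, 5.71429); divide by 5.71429 → v2 = (0.45000, 1.00000)
Jv2 = (2.55000, 5.65000); divide by 5.65000 → v3 = (0.45133, 1.00000)
Requested entry of v3: 102/226 = 0.4513

0.4513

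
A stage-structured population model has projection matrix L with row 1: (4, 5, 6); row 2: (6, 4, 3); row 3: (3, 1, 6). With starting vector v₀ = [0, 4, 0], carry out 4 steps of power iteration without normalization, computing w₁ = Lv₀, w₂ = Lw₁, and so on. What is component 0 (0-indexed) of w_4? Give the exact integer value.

w1 = Lv₀ = (4·0 + 5·4 + 6·0; 6·0 + 4·4 + 3·0; 3·0 + 1·4 + 6·0) = (20, 16, 4)
w2 = Lw1 = (4·20 + 5·16 + 6·4; 6·20 + 4·16 + 3·4; 3·20 + 1·16 + 6·4) = (184, 196, 100)
w3 = Lw2 = (2316, 2188, 1348)
w4 = Lw3 = (28292, 26692, 17224)
The requested component of w4 is 28292.

28292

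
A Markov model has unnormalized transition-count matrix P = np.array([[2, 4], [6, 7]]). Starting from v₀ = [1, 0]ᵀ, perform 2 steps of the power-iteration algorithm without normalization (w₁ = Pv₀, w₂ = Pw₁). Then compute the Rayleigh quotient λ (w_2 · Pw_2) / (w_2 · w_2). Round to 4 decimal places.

w1 = Pv₀ = (2·1 + 4·0; 6·1 + 7·0) = (2, 6)
w2 = Pw1 = (2·2 + 4·6; 6·2 + 7·6) = (28, 54)
Pw2 = (272, 546)
w2·Pw2 = 28·272 + 54·546 = 37100; w2·w2 = 28·28 + 54·54 = 3700
λ ≈ 37100/3700 = 10.0270

10.0270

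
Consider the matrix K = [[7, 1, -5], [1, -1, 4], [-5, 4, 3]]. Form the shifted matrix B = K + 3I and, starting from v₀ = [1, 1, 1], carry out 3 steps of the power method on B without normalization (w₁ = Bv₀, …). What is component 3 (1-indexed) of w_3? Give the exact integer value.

118

B = K + 3I has rows (10, 1, -5); (1, 2, 4); (-5, 4, 6)
w1 = Bv₀ = (10·1 + 1·1 + (-5)·1; 1·1 + 2·1 + 4·1; (-5)·1 + 4·1 + 6·1) = (6, 7, 5)
w2 = Bw1 = (10·6 + 1·7 + (-5)·5; 1·6 + 2·7 + 4·5; (-5)·6 + 4·7 + 6·5) = (42, 40, 28)
w3 = Bw2 = (320, 234, 118)
Requested component of w3: 118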